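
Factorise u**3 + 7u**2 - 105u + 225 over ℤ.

Trying the rational-root candidates, u = -15 is a root, giving the factor (u + 15) and quotient u**2 - 8u + 15.
The remaining quadratic factors as (u - 5)(u - 3).

(u + 15)(u - 3)(u - 5)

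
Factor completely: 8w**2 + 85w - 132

(8w - 11)(w + 12)

Need a pair with product 8·(-132) = -1056 and sum 85: that's -11 and 96.
Split the middle term: 8w**2 - 11w + 96w - 132 = w(8w - 11) + 12(8w - 11).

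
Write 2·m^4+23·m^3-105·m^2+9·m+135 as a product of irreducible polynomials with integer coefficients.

By the rational root theorem, m = -1 is a root, so (m+1) is a factor; dividing leaves 2·m^3+21·m^2-126·m+135.
Then m = 3 is a root, so (m-3) is a factor; dividing leaves 2·m^2+27·m-45.
The remaining quadratic factors as (2·m-3)(m+15).

(2·m-3)·(m+1)·(m+15)·(m-3)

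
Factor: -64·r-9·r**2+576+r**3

Among the possible rational roots, r = -8 is a root, so (r+8) divides it; the quotient is r**2-17·r+72.
The remaining quadratic factors as (r-8)(r-9).

(r+8)·(r-8)·(r-9)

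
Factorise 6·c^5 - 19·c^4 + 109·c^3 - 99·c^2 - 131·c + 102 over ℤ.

(2·c - 3)·(3·c - 2)·(c + 1)·(c^2 - 2·c + 17)

Trying the rational-root candidates, c = 3/2 is a root, giving the factor (2·c - 3) and quotient 3·c^4 - 5·c^3 + 47·c^2 + 21·c - 34.
Next, c = 2/3 is a root, giving the factor (3·c - 2) and quotient c^3 - c^2 + 15·c + 17.
Then c = -1 is a root, so (c + 1) is a factor; dividing leaves c^2 - 2·c + 17.
The quadratic c^2 - 2·c + 17 has discriminant -64 < 0 and is irreducible over ℤ.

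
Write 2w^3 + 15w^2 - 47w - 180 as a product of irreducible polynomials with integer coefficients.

Testing divisors of the constant over divisors of the leading coefficient, w = -5/2 is a root, so (2w + 5) divides it; the quotient is w^2 + 5w - 36.
The remaining quadratic factors as (w + 9)(w - 4).

(2w + 5)(w + 9)(w - 4)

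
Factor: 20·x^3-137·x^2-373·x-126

(4·x+7)·(5·x+2)·(x-9)

Trying the rational-root candidates, x = -2/5 is a root, so (5·x+2) divides it; the quotient is 4·x^2-29·x-63.
The remaining quadratic factors as (4·x+7)(x-9).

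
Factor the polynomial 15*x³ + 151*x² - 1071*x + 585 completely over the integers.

By the rational root theorem, x = 3/5 is a root, giving the factor (5*x - 3) and quotient 3*x² + 32*x - 195.
The remaining quadratic factors as (x + 15)(3*x - 13).

(3*x - 13)*(5*x - 3)*(x + 15)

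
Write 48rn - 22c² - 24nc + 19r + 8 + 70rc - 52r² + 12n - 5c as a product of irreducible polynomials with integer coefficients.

-(13r - 12n - 11c - 8)(4r - 2c + 1)

Group: -13r(4r - 2c + 1) + (12n + 11c + 8)(4r - 2c + 1); both groups contain (4r - 2c + 1).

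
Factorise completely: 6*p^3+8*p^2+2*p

2*p*(3*p+1)*(p+1)

Pull out the common factor 2*p, then factor the remaining trinomial.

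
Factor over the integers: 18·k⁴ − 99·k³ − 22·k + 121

Group as (18·k⁴ − 22·k) + (−99·k³ + 121) = 2·k·(9·k³ − 11) − 11·(9·k³ − 11).
Both groups share the factor (9·k³ − 11).

(2·k − 11)·(9·k³ − 11)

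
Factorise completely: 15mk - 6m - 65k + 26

Group as (15mk - 6m) + (-65k + 26) = 3m(5k - 2) - 13(5k - 2).
Both groups share the factor (5k - 2).

(3m - 13)(5k - 2)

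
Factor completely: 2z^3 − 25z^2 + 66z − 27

(2z − 1)(z − 3)(z − 9)

Among the possible rational roots, z = 9 is a root, so (z − 9) is a factor; dividing leaves 2z^2 − 7z + 3.
The remaining quadratic factors as (2z − 1)(z − 3).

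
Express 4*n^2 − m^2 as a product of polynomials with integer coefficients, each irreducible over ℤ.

Group: 2*n*(2*n + m) − m*(2*n + m); both groups contain (2*n + m).

(2*n − m)*(2*n + m)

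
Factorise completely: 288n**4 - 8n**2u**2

8n**2(6n + u)(6n - u)

Pull out the common factor 8n**2; 36n**2 - u**2 is a difference of squares.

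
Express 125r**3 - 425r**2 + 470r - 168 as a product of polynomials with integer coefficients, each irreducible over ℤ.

(5r - 4)(5r - 6)(5r - 7)

Among the possible rational roots, r = 4/5 is a root, so (5r - 4) is a factor; dividing leaves 25r**2 - 65r + 42.
The remaining quadratic factors as (5r - 6)(5r - 7).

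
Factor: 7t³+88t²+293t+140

By the rational root theorem, t = −5 is a root, giving the factor (t+5) and quotient 7t²+53t+28.
The remaining quadratic factors as (7t+4)(t+7).

(7t+4)(t+5)(t+7)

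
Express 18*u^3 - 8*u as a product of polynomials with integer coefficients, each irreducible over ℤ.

2*u*(3*u + 2)*(3*u - 2)

Factor out 2*u, leaving 9*u^2 - 4, which is a difference of two squares.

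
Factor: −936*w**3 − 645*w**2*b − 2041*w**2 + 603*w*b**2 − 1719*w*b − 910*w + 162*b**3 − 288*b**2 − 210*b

Group: 8*w*(−117*w**2 + 51*w*b − 182*w + 18*b**2 − 42*b) + (9*b + 5)*(−117*w**2 + 51*w*b − 182*w + 18*b**2 − 42*b); both groups contain (−117*w**2 + 51*w*b − 182*w + 18*b**2 − 42*b), so (8*w + 9*b + 5) is a factor with cofactor −117*w**2 + 51*w*b − 182*w + 18*b**2 − 42*b.
The cofactor groups again: −117*w**2 + 51*w*b − 182*w + 18*b**2 − 42*b = −9*w*(13*w + 3*b) + (6*b − 14)*(13*w + 3*b); both groups contain (13*w + 3*b), giving −(9*w − 6*b + 14)*(13*w + 3*b).

−(9*w − 6*b + 14)*(13*w + 3*b)*(8*w + 9*b + 5)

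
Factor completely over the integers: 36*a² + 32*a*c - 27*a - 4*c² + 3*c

Group: 9*a*(4*a + 4*c - 3) - c*(4*a + 4*c - 3); both groups contain (4*a + 4*c - 3).

(4*a + 4*c - 3)*(9*a - c)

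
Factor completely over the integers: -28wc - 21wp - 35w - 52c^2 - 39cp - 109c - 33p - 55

Group: -4c(7w + 13c + 11) + (-3p - 5)(7w + 13c + 11); both groups contain (7w + 13c + 11).

-(7w + 13c + 11)(4c + 3p + 5)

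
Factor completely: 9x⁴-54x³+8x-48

(x-6)(9x³+8)

Group as (9x⁴+8x) + (-54x³-48) = x(9x³+8) - 6(9x³+8).
Both groups share the factor (9x³+8).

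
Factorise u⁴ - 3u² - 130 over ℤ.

(u² + 10)(u² - 13)

Substitute w = u² to get a quadratic in w, then factor.
u² + 10 is irreducible over ℤ (always positive, so no real roots).
u² - 13 is irreducible over ℤ (13 is not a perfect square).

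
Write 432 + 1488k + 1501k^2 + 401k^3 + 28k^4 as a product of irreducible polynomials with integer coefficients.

(4k + 3)(7k + 4)(k + 4)(k + 9)

Testing divisors of the constant over divisors of the leading coefficient, k = -3/4 is a root, so (4k + 3) divides it; the quotient is 7k^3 + 95k^2 + 304k + 144.
Next, k = -4/7 is a root, giving the factor (7k + 4) and quotient k^2 + 13k + 36.
The remaining quadratic factors as (k + 4)(k + 9).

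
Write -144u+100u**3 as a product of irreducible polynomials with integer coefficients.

4u(5u+6)(5u-6)

Pull out the common factor 4u; 25u**2-36 is a difference of squares.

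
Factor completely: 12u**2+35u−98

Need a pair with product 12·(−98) = −1176 and sum 35: that's 56 and −21.
Split the middle term: 12u**2+56u − 21u−98 = 4u(3u+14) − 7(3u+14).

(3u+14)(4u−7)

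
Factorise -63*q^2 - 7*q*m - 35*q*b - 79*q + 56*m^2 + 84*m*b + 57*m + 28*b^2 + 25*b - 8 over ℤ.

Group: -9*q*(7*q + 7*m + 7*b + 8) + (8*m + 4*b - 1)*(7*q + 7*m + 7*b + 8); both groups contain (7*q + 7*m + 7*b + 8).

-(9*q - 8*m - 4*b + 1)*(7*q + 7*m + 7*b + 8)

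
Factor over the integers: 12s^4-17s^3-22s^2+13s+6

By the rational root theorem, s = 2 is a root, so (s-2) divides it; the quotient is 12s^3+7s^2-8s-3.
Then s = -1 is a root, so (s+1) is a factor; dividing leaves 12s^2-5s-3.
The remaining quadratic factors as (4s-3)(3s+1).

(3s+1)(4s-3)(s+1)(s-2)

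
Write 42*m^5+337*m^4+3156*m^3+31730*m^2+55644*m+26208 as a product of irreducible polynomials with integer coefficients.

Among the possible rational roots, m = -8 is a root, so (m+8) is a factor; dividing leaves 42*m^4+m^3+3148*m^2+6546*m+3276.
Next, m = -6/7 is a root, so (7*m+6) divides it; the quotient is 6*m^3-5*m^2+454*m+546.
Continuing, m = -7/6 is a root, so (6*m+7) is a factor; dividing leaves m^2-2*m+78.
The quadratic m^2-2*m+78 has discriminant -308 < 0 and is irreducible over ℤ.

(6*m+7)*(7*m+6)*(m+8)*(m^2-2*m+78)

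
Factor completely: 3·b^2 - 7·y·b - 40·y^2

Group: -5·y·(8·y + 3·b) + b·(8·y + 3·b); both groups contain (8·y + 3·b).

-(5·y - b)·(8·y + 3·b)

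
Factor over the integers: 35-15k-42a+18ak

Group as (18ak-42a) + (-15k+35) = 6a(3k-7) - 5(3k-7).
Both groups share the factor (3k-7).

(3k-7)(6a-5)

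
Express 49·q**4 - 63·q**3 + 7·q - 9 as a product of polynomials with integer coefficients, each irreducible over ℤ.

(7·q - 9)·(7·q**3 + 1)

Group as (49·q**4 + 7·q) + (-63·q**3 - 9) = 7·q·(7·q**3 + 1) - 9·(7·q**3 + 1).
Both groups share the factor (7·q**3 + 1).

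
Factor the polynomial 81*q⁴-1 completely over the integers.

(3*q+1)*(3*q-1)*(9*q²+1)

(3*q)⁴ − (1)⁴ = ((3*q)² − (1)²)((3*q)² + (1)²); the first factor splits again, the second (9*q²+1) is irreducible.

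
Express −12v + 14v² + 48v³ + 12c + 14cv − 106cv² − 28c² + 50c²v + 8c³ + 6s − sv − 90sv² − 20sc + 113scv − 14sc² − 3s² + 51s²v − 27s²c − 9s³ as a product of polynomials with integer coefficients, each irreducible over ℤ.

Group: 3s(−3s² − 5sc + 14sv − 3s + 2c² + 14cv − 6c − 16v² + 6v) + (4c − 3v − 2)(−3s² − 5sc + 14sv − 3s + 2c² + 14cv − 6c − 16v² + 6v); both groups contain (−3s² − 5sc + 14sv − 3s + 2c² + 14cv − 6c − 16v² + 6v), so (3s + 4c − 3v − 2) is a factor with cofactor −3s² − 5sc + 14sv − 3s + 2c² + 14cv − 6c − 16v² + 6v.
The cofactor groups again: −3s² − 5sc + 14sv − 3s + 2c² + 14cv − 6c − 16v² + 6v = −s(3s − c − 8v + 3) + (−2c + 2v)(3s − c − 8v + 3); both groups contain (3s − c − 8v + 3), giving −(s + 2c − 2v)(3s − c − 8v + 3).

−(3s − c − 8v + 3)(s + 2c − 2v)(3s + 4c − 3v − 2)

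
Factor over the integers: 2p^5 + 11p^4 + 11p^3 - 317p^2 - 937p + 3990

Trying the rational-root candidates, p = 7/2 is a root, so (2p - 7) divides it; the quotient is p^4 + 9p^3 + 37p^2 - 29p - 570.
Continuing, p = 3 is a root, giving the factor (p - 3) and quotient p^3 + 12p^2 + 73p + 190.
Then p = -5 is a root, so (p + 5) divides it; the quotient is p^2 + 7p + 38.
The quadratic p^2 + 7p + 38 has discriminant -103 < 0 and is irreducible over ℤ.

(2p - 7)(p + 5)(p - 3)(p^2 + 7p + 38)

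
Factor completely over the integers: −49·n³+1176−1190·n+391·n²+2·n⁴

Testing divisors of the constant over divisors of the leading coefficient, n = 7 is a root, so (n−7) is a factor; dividing leaves 2·n³−35·n²+146·n−168.
Next, n = 12 is a root, so (n−12) is a factor; dividing leaves 2·n²−11·n+14.
The remaining quadratic factors as (2·n−7)(n−2).

(2·n−7)·(n−12)·(n−2)·(n−7)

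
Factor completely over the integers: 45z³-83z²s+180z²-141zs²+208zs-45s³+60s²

Group: z(45z²+52zs+15s²) + (-3s+4)(45z²+52zs+15s²); both groups contain (45z²+52zs+15s²), so (z-3s+4) is a factor with cofactor 45z²+52zs+15s².
The cofactor groups again: 45z²+52zs+15s² = 9z(5z+3s) + 5s(5z+3s); both groups contain (5z+3s), giving (9z+5s)(5z+3s).

(z-3s+4)(5z+3s)(9z+5s)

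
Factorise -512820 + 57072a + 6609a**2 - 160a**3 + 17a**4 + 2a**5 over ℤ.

(2a - 11)(a + 14)(a + 15)(a**2 - 15a + 222)

Testing divisors of the constant over divisors of the leading coefficient, a = 11/2 is a root, so (2a - 11) divides it; the quotient is a**4 + 14a**3 - 3a**2 + 3288a + 46620.
Then a = -15 is a root, so (a + 15) divides it; the quotient is a**3 - a**2 + 12a + 3108.
Then a = -14 is a root, giving the factor (a + 14) and quotient a**2 - 15a + 222.
The quadratic a**2 - 15a + 222 has discriminant -663 < 0 and is irreducible over ℤ.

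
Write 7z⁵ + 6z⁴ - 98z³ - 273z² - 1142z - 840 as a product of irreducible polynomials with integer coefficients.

Testing divisors of the constant over divisors of the leading coefficient, z = -6/7 is a root, giving the factor (7z + 6) and quotient z⁴ - 14z² - 27z - 140.
Next, z = 5 is a root, giving the factor (z - 5) and quotient z³ + 5z² + 11z + 28.
Then z = -4 is a root, so (z + 4) is a factor; dividing leaves z² + z + 7.
The quadratic z² + z + 7 has discriminant -27 < 0 and is irreducible over ℤ.

(7z + 6)(z + 4)(z - 5)(z² + z + 7)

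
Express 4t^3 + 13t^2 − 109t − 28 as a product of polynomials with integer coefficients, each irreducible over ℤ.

Testing divisors of the constant over divisors of the leading coefficient, t = −1/4 is a root, giving the factor (4t + 1) and quotient t^2 + 3t − 28.
The remaining quadratic factors as (t + 7)(t − 4).

(4t + 1)(t + 7)(t − 4)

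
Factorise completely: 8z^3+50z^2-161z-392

Among the possible rational roots, z = -8 is a root, so (z+8) divides it; the quotient is 8z^2-14z-49.
The remaining quadratic factors as (4z+7)(2z-7).

(2z-7)(4z+7)(z+8)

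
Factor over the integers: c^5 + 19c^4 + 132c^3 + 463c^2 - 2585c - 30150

By the rational root theorem, c = -9 is a root, giving the factor (c + 9) and quotient c^4 + 10c^3 + 42c^2 + 85c - 3350.
Continuing, c = -10 is a root, so (c + 10) is a factor; dividing leaves c^3 + 42c - 335.
Then c = 5 is a root, giving the factor (c - 5) and quotient c^2 + 5c + 67.
The quadratic c^2 + 5c + 67 has discriminant -243 < 0 and is irreducible over ℤ.

(c + 10)(c + 9)(c - 5)(c^2 + 5c + 67)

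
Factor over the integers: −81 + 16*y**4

(2*y + 3)*(2*y − 3)*(4*y**2 + 9)

(2*y)⁴ − (3)⁴ = ((2*y)² − (3)²)((2*y)² + (3)²); the first factor splits again, the second (4*y**2 + 9) is irreducible.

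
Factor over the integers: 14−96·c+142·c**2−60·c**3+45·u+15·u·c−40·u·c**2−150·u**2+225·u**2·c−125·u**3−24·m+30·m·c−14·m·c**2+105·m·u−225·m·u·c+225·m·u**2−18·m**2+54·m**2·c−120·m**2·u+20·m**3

Group: 5·m·(4·m**2−20·m·u+6·m·c+2·m+25·u**2−15·u·c−5·u−10·c**2+12·c−2) + (−5·u+6·c−7)·(4·m**2−20·m·u+6·m·c+2·m+25·u**2−15·u·c−5·u−10·c**2+12·c−2); both groups contain (4·m**2−20·m·u+6·m·c+2·m+25·u**2−15·u·c−5·u−10·c**2+12·c−2), so (5·m−5·u+6·c−7) is a factor with cofactor 4·m**2−20·m·u+6·m·c+2·m+25·u**2−15·u·c−5·u−10·c**2+12·c−2.
The cofactor groups again: 4·m**2−20·m·u+6·m·c+2·m+25·u**2−15·u·c−5·u−10·c**2+12·c−2 = 2·m·(2·m−5·u+5·c−1) + (−5·u−2·c+2)·(2·m−5·u+5·c−1); both groups contain (2·m−5·u+5·c−1), giving (2·m−5·u−2·c+2)·(2·m−5·u+5·c−1).

(2·m−5·u−2·c+2)·(2·m−5·u+5·c−1)·(5·m−5·u+6·c−7)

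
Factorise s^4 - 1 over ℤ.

(s + 1)(s - 1)(s^2 + 1)

Write as (s^2)² − (1)², then factor s^2 - 1 once more.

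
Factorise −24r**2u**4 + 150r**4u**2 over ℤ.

Every term has a factor of 6r**2u**2. Then 25r**2 − 4u**2 = (5r)² − (2u)².

6r**2u**2(5r + 2u)(5r − 2u)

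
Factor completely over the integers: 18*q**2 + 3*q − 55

Need a pair with product 18·(−55) = −990 and sum 3: that's −30 and 33.
Split the middle term: 18*q**2 − 30*q + 33*q − 55 = 6*q*(3*q − 5) + 11*(3*q − 5).

(3*q − 5)*(6*q + 11)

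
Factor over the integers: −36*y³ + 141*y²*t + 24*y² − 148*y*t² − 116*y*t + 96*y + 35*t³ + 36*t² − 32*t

−(4*y − 5*t − 8)*(3*y − 7*t + 4)*(3*y − t)

Group: 3*y*(−12*y² + 43*y*t + 8*y − 35*t² − 36*t + 32) − t*(−12*y² + 43*y*t + 8*y − 35*t² − 36*t + 32); both groups contain (−12*y² + 43*y*t + 8*y − 35*t² − 36*t + 32), so (3*y − t) is a factor with cofactor −12*y² + 43*y*t + 8*y − 35*t² − 36*t + 32.
The cofactor groups again: −12*y² + 43*y*t + 8*y − 35*t² − 36*t + 32 = −4*y*(3*y − 7*t + 4) + (5*t + 8)*(3*y − 7*t + 4); both groups contain (3*y − 7*t + 4), giving −(4*y − 5*t − 8)*(3*y − 7*t + 4).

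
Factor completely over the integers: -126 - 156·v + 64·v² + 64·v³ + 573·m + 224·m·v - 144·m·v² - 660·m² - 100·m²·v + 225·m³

(5·m + 4·v - 6)·(5·m - 4·v - 7)·(9·m - 4·v - 3)

Group: 5·m·(45·m² - 56·m·v - 78·m + 16·v² + 40·v + 21) + (4·v - 6)·(45·m² - 56·m·v - 78·m + 16·v² + 40·v + 21); both groups contain (45·m² - 56·m·v - 78·m + 16·v² + 40·v + 21), so (5·m + 4·v - 6) is a factor with cofactor 45·m² - 56·m·v - 78·m + 16·v² + 40·v + 21.
The cofactor groups again: 45·m² - 56·m·v - 78·m + 16·v² + 40·v + 21 = 9·m·(5·m - 4·v - 7) + (-4·v - 3)·(5·m - 4·v - 7); both groups contain (5·m - 4·v - 7), giving (9·m - 4·v - 3)·(5·m - 4·v - 7).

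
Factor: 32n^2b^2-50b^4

2b^2(4n-5b)(4n+5b)

Every term has a factor of 2b^2. Then 16n^2-25b^2 = (4n)² − (5b)².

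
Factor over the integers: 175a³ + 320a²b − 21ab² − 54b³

Group: 7a(25a² + 35ab − 18b²) + 3b(25a² + 35ab − 18b²); both groups contain (25a² + 35ab − 18b²), so (7a + 3b) is a factor with cofactor 25a² + 35ab − 18b².
The cofactor groups again: 25a² + 35ab − 18b² = 5a(5a + 9b) − 2b(5a + 9b); both groups contain (5a + 9b), giving (5a − 2b)(5a + 9b).

(5a + 9b)(5a − 2b)(7a + 3b)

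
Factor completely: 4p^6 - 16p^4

4p^4(p + 2)(p - 2)

Pull out the common factor 4p^4, leaving p^2 - 4.
Recognize a difference of squares with the parts p and 2.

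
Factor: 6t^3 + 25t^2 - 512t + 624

(2t - 13)(3t - 4)(t + 12)

Among the possible rational roots, t = -12 is a root, giving the factor (t + 12) and quotient 6t^2 - 47t + 52.
The remaining quadratic factors as (2t - 13)(3t - 4).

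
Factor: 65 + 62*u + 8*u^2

Need a pair with product 8·65 = 520 and sum 62: that's 52 and 10.
Split the middle term: 8*u^2 + 52*u + 10*u + 65 = 4*u*(2*u + 13) + 5*(2*u + 13).

(2*u + 13)*(4*u + 5)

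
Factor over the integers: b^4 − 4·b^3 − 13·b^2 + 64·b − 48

Among the possible rational roots, b = 1 is a root, so (b − 1) divides it; the quotient is b^3 − 3·b^2 − 16·b + 48.
Next, b = 3 is a root, so (b − 3) divides it; the quotient is b^2 − 16.
The remaining quadratic factors as (b + 4)(b − 4).

(b + 4)·(b − 1)·(b − 3)·(b − 4)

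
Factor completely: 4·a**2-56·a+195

Need a pair with product 4·195 = 780 and sum -56: that's -30 and -26.
Split the middle term: 4·a**2-30·a - 26·a+195 = 2·a·(2·a-15) - 13·(2·a-15).

(2·a-13)·(2·a-15)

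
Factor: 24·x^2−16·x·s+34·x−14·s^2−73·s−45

(6·x−7·s−5)·(4·x+2·s+9)

Group: 6·x·(4·x+2·s+9) + (−7·s−5)·(4·x+2·s+9); both groups contain (4·x+2·s+9).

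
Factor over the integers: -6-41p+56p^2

(7p-6)(8p+1)

Need a pair with product 56·(-6) = -336 and sum -41: that's 7 and -48.
Split the middle term: 56p^2+7p - 48p-6 = 7p(8p+1) - 6(8p+1).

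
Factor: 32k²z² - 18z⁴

2z²(4k + 3z)(4k - 3z)

Pull out the common factor 2z²; 16k² - 9z² is a difference of squares.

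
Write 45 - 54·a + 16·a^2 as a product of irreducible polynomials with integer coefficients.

Need a pair with product 16·45 = 720 and sum -54: that's -30 and -24.
Split the middle term: 16·a^2 - 30·a - 24·a + 45 = 2·a·(8·a - 15) - 3·(8·a - 15).

(2·a - 3)·(8·a - 15)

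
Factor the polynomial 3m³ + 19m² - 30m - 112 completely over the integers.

Trying the rational-root candidates, m = 8/3 is a root, so (3m - 8) divides it; the quotient is m² + 9m + 14.
The remaining quadratic factors as (m + 2)(m + 7).

(3m - 8)(m + 2)(m + 7)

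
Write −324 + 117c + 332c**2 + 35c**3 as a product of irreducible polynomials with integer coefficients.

Testing divisors of the constant over divisors of the leading coefficient, c = −9/7 is a root, so (7c + 9) is a factor; dividing leaves 5c**2 + 41c − 36.
The remaining quadratic factors as (5c − 4)(c + 9).

(5c − 4)(7c + 9)(c + 9)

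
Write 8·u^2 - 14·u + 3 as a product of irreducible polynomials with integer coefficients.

Need a pair with product 8·3 = 24 and sum -14: that's -12 and -2.
Split the middle term: 8·u^2 - 12·u - 2·u + 3 = 4·u·(2·u - 3) - (2·u - 3).

(2·u - 3)·(4·u - 1)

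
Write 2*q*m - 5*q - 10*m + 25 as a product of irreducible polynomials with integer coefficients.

(2*m - 5)*(q - 5)

Group as (2*q*m - 5*q) + (-10*m + 25) = q*(2*m - 5) - 5*(2*m - 5).
Both groups share the factor (2*m - 5).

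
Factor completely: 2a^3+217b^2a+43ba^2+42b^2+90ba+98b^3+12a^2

(b+2a)(14b+a+6)(7b+a)

Group: b(98b^2+21ba+42b+a^2+6a) + 2a(98b^2+21ba+42b+a^2+6a); both groups contain (98b^2+21ba+42b+a^2+6a), so (b+2a) is a factor with cofactor 98b^2+21ba+42b+a^2+6a.
The cofactor groups again: 98b^2+21ba+42b+a^2+6a = 7b(14b+a+6) + a(14b+a+6); both groups contain (14b+a+6), giving (7b+a)(14b+a+6).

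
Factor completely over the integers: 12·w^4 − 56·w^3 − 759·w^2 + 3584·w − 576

By the rational root theorem, w = 9/2 is a root, so (2·w − 9) divides it; the quotient is 6·w^3 − w^2 − 384·w + 64.
Next, w = −8 is a root, so (w + 8) is a factor; dividing leaves 6·w^2 − 49·w + 8.
The remaining quadratic factors as (w − 8)(6·w − 1).

(2·w − 9)·(6·w − 1)·(w + 8)·(w − 8)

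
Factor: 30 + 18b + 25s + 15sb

(3b + 5)(5s + 6)

Group as (15sb + 25s) + (18b + 30) = 5s(3b + 5) + 6(3b + 5).
Both groups share the factor (3b + 5).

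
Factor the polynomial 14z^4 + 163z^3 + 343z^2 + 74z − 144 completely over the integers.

By the rational root theorem, z = −2 is a root, so (z + 2) is a factor; dividing leaves 14z^3 + 135z^2 + 73z − 72.
Next, z = −8/7 is a root, giving the factor (7z + 8) and quotient 2z^2 + 17z − 9.
The remaining quadratic factors as (z + 9)(2z − 1).

(2z − 1)(7z + 8)(z + 2)(z + 9)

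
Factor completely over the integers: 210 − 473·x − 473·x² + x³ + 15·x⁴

(3·x − 1)·(5·x + 7)·(x + 5)·(x − 6)

Testing divisors of the constant over divisors of the leading coefficient, x = −5 is a root, so (x + 5) divides it; the quotient is 15·x³ − 74·x² − 103·x + 42.
Next, x = 1/3 is a root, so (3·x − 1) is a factor; dividing leaves 5·x² − 23·x − 42.
The remaining quadratic factors as (x − 6)(5·x + 7).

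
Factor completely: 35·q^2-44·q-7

(5·q-7)·(7·q+1)

Need a pair with product 35·(-7) = -245 and sum -44: that's -49 and 5.
Split the middle term: 35·q^2-49·q + 5·q-7 = 7·q·(5·q-7) + (5·q-7).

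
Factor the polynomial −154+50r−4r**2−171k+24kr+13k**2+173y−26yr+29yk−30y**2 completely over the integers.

Group: −10y(3y+k+2r−14) + (13k−2r+11)(3y+k+2r−14); both groups contain (3y+k+2r−14).

−(10y−13k+2r−11)(3y+k+2r−14)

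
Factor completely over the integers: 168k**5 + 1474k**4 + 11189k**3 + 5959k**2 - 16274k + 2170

Trying the rational-root candidates, k = -7/4 is a root, so (4k + 7) divides it; the quotient is 42k**4 + 295k**3 + 2281k**2 - 2502k + 310.
Then k = 1/7 is a root, so (7k - 1) divides it; the quotient is 6k**3 + 43k**2 + 332k - 310.
Continuing, k = 5/6 is a root, so (6k - 5) divides it; the quotient is k**2 + 8k + 62.
The quadratic k**2 + 8k + 62 has discriminant -184 < 0 and is irreducible over ℤ.

(4k + 7)(6k - 5)(7k - 1)(k**2 + 8k + 62)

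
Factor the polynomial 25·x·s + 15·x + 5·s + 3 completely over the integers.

(5·s + 3)·(5·x + 1)

Group as (25·x·s + 15·x) + (5·s + 3) = 5·x·(5·s + 3) + (5·s + 3).
Both groups share the factor (5·s + 3).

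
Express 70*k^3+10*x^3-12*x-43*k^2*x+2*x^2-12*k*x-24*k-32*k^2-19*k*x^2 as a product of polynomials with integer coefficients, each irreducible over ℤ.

Group: 2*k*(35*k^2-39*k*x-16*k+10*x^2+2*x-12) + x*(35*k^2-39*k*x-16*k+10*x^2+2*x-12); both groups contain (35*k^2-39*k*x-16*k+10*x^2+2*x-12), so (2*k+x) is a factor with cofactor 35*k^2-39*k*x-16*k+10*x^2+2*x-12.
The cofactor groups again: 35*k^2-39*k*x-16*k+10*x^2+2*x-12 = 5*k*(7*k-5*x-6) + (-2*x+2)*(7*k-5*x-6); both groups contain (7*k-5*x-6), giving (5*k-2*x+2)*(7*k-5*x-6).

(2*k+x)*(5*k-2*x+2)*(7*k-5*x-6)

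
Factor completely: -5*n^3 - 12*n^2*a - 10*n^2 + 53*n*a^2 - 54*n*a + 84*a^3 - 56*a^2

-(n - 3*a + 2)*(n + 4*a)*(5*n + 7*a)

Group: n*(-5*n^2 + 8*n*a - 10*n + 21*a^2 - 14*a) + 4*a*(-5*n^2 + 8*n*a - 10*n + 21*a^2 - 14*a); both groups contain (-5*n^2 + 8*n*a - 10*n + 21*a^2 - 14*a), so (n + 4*a) is a factor with cofactor -5*n^2 + 8*n*a - 10*n + 21*a^2 - 14*a.
The cofactor groups again: -5*n^2 + 8*n*a - 10*n + 21*a^2 - 14*a = -5*n*(n - 3*a + 2) - 7*a*(n - 3*a + 2); both groups contain (n - 3*a + 2), giving -(5*n + 7*a)*(n - 3*a + 2).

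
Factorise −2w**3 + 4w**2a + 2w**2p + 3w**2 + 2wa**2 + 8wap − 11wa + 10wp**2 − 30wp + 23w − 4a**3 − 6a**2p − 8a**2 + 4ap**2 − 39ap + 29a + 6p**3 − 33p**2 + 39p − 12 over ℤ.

−(w − 2a − 3p + 3)(w − a + p − 4)(2w + 2a + 2p − 1)

Group: w(−2w**2 + 2wa + 4wp − 5w + 4a**2 + 10ap − 8a + 6p**2 − 9p + 3) + (−a + p − 4)(−2w**2 + 2wa + 4wp − 5w + 4a**2 + 10ap − 8a + 6p**2 − 9p + 3); both groups contain (−2w**2 + 2wa + 4wp − 5w + 4a**2 + 10ap − 8a + 6p**2 − 9p + 3), so (w − a + p − 4) is a factor with cofactor −2w**2 + 2wa + 4wp − 5w + 4a**2 + 10ap − 8a + 6p**2 − 9p + 3.
The cofactor groups again: −2w**2 + 2wa + 4wp − 5w + 4a**2 + 10ap − 8a + 6p**2 − 9p + 3 = −w(2w + 2a + 2p − 1) + (2a + 3p − 3)(2w + 2a + 2p − 1); both groups contain (2w + 2a + 2p − 1), giving −(w − 2a − 3p + 3)(2w + 2a + 2p − 1).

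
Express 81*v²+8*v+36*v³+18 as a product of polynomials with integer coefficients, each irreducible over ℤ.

Group as (36*v³+8*v) + (81*v²+18) = 4*v*(9*v²+2) + 9*(9*v²+2).
Both groups share the factor (9*v²+2).

(4*v+9)*(9*v²+2)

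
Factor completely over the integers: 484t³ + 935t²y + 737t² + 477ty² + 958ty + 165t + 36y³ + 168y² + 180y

Group: 11t(44t² + 81ty + 55t + 36y² + 60y) + (y + 3)(44t² + 81ty + 55t + 36y² + 60y); both groups contain (44t² + 81ty + 55t + 36y² + 60y), so (11t + y + 3) is a factor with cofactor 44t² + 81ty + 55t + 36y² + 60y.
The cofactor groups again: 44t² + 81ty + 55t + 36y² + 60y = 11t(4t + 3y + 5) + 12y(4t + 3y + 5); both groups contain (4t + 3y + 5), giving (11t + 12y)(4t + 3y + 5).

(11t + 12y)(11t + y + 3)(4t + 3y + 5)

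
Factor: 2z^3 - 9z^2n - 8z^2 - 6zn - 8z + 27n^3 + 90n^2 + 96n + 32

(z - 3n - 2)(z - 3n - 4)(2z + 3n + 4)

Group: 2z(z^2 - 6zn - 6z + 9n^2 + 18n + 8) + (3n + 4)(z^2 - 6zn - 6z + 9n^2 + 18n + 8); both groups contain (z^2 - 6zn - 6z + 9n^2 + 18n + 8), so (2z + 3n + 4) is a factor with cofactor z^2 - 6zn - 6z + 9n^2 + 18n + 8.
The cofactor groups again: z^2 - 6zn - 6z + 9n^2 + 18n + 8 = z(z - 3n - 4) + (-3n - 2)(z - 3n - 4); both groups contain (z - 3n - 4), giving (z - 3n - 2)(z - 3n - 4).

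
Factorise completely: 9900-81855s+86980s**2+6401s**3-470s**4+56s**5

(2s+15)(4s-3)(7s-1)(s**2-15s+220)

Testing divisors of the constant over divisors of the leading coefficient, s = 1/7 is a root, so (7s-1) is a factor; dividing leaves 8s**4-66s**3+905s**2+12555s-9900.
Next, s = 3/4 is a root, giving the factor (4s-3) and quotient 2s**3-15s**2+215s+3300.
Then s = -15/2 is a root, so (2s+15) divides it; the quotient is s**2-15s+220.
The quadratic s**2-15s+220 has discriminant -655 < 0 and is irreducible over ℤ.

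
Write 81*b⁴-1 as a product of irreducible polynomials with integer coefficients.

Difference of squares twice: with A = 3*b and B = 1, A⁴ − B⁴ = (A² − B²)(A² + B²), and A² − B² factors again.

(3*b+1)*(3*b-1)*(9*b²+1)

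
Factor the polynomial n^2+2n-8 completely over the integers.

Two integers with product -8 and sum 2 are -2 and 4.

(n+4)(n-2)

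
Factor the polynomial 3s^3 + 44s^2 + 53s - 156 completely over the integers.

(3s - 4)(s + 13)(s + 3)

Testing divisors of the constant over divisors of the leading coefficient, s = -13 is a root, giving the factor (s + 13) and quotient 3s^2 + 5s - 12.
The remaining quadratic factors as (3s - 4)(s + 3).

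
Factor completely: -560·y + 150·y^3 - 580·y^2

Pull out the common factor 10·y, then factor the remaining trinomial.

10·y·(3·y - 14)·(5·y + 4)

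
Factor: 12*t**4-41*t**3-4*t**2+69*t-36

(3*t+4)*(4*t-3)*(t-1)*(t-3)

Testing divisors of the constant over divisors of the leading coefficient, t = 3 is a root, so (t-3) is a factor; dividing leaves 12*t**3-5*t**2-19*t+12.
Next, t = -4/3 is a root, so (3*t+4) is a factor; dividing leaves 4*t**2-7*t+3.
The remaining quadratic factors as (t-1)(4*t-3).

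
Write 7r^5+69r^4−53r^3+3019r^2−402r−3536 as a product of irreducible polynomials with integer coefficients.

Trying the rational-root candidates, r = −1 is a root, so (r+1) divides it; the quotient is 7r^4+62r^3−115r^2+3134r−3536.
Then r = 8/7 is a root, giving the factor (7r−8) and quotient r^3+10r^2−5r+442.
Then r = −13 is a root, giving the factor (r+13) and quotient r^2−3r+34.
The quadratic r^2−3r+34 has discriminant −127 < 0 and is irreducible over ℤ.

(7r−8)(r+1)(r+13)(r^2−3r+34)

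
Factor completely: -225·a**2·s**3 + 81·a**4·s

9·a**2·s·(3·a + 5·s)·(3·a - 5·s)

Pull out the common factor 9·a**2·s; 9·a**2 - 25·s**2 is a difference of squares.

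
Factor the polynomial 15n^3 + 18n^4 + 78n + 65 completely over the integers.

(6n + 5)(3n^3 + 13)

Group as (18n^4 + 78n) + (15n^3 + 65) = 6n(3n^3 + 13) + 5(3n^3 + 13).
Both groups share the factor (3n^3 + 13).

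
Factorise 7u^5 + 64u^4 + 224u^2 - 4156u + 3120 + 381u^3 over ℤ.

Testing divisors of the constant over divisors of the leading coefficient, u = 6/7 is a root, giving the factor (7u - 6) and quotient u^4 + 10u^3 + 63u^2 + 86u - 520.
Then u = -5 is a root, so (u + 5) is a factor; dividing leaves u^3 + 5u^2 + 38u - 104.
Continuing, u = 2 is a root, giving the factor (u - 2) and quotient u^2 + 7u + 52.
The quadratic u^2 + 7u + 52 has discriminant -159 < 0 and is irreducible over ℤ.

(7u - 6)(u + 5)(u - 2)(u^2 + 7u + 52)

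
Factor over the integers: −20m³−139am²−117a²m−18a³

Group: a(−18a²−27am−4m²) + 5m(−18a²−27am−4m²); both groups contain (−18a²−27am−4m²), so (a+5m) is a factor with cofactor −18a²−27am−4m².
The cofactor groups again: −18a²−27am−4m² = −3a(6a+m) − 4m(6a+m); both groups contain (6a+m), giving −(3a+4m)(6a+m).

−(3a+4m)(6a+m)(a+5m)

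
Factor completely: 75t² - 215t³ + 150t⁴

Pull out the common factor 5t², then factor the remaining trinomial.

5t²(5t - 3)(6t - 5)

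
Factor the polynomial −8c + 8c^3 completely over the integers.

8c(c + 1)(c − 1)

Pull out the common factor 8c; c^2 − 1 is a difference of squares.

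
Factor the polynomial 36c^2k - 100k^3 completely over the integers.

4k(3c + 5k)(3c - 5k)

Factor out 4k, leaving 9c^2 - 25k^2, which is a difference of two squares.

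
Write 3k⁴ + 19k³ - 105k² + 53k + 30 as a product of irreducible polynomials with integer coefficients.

Among the possible rational roots, k = -10 is a root, giving the factor (k + 10) and quotient 3k³ - 11k² + 5k + 3.
Next, k = 1 is a root, giving the factor (k - 1) and quotient 3k² - 8k - 3.
The remaining quadratic factors as (k - 3)(3k + 1).

(3k + 1)(k + 10)(k - 1)(k - 3)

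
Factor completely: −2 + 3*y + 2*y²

Need a pair with product 2·(−2) = −4 and sum 3: that's −1 and 4.
Split the middle term: 2*y² − y + 4*y − 2 = y*(2*y − 1) + 2*(2*y − 1).

(2*y − 1)*(y + 2)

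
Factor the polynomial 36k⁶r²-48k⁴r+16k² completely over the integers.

4k²(3k²r-2)²

Factor out 4k² first: what remains is 9k⁴r²-12k²r+4.
Recognize a perfect-square trinomial with the parts 2 and 3k²r.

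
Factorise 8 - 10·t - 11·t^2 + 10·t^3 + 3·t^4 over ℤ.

Trying the rational-root candidates, t = 1 is a root, so (t - 1) divides it; the quotient is 3·t^3 + 13·t^2 + 2·t - 8.
Next, t = 2/3 is a root, so (3·t - 2) divides it; the quotient is t^2 + 5·t + 4.
The remaining quadratic factors as (t + 4)(t + 1).

(3·t - 2)·(t + 1)·(t + 4)·(t - 1)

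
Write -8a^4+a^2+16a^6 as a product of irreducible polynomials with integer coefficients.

Every term has a factor of a^2; factoring it out leaves 16a^4-8a^2+1.
Recognize a perfect-square trinomial with the parts 1 and 4a^2.
-4a^2+1 is again a difference of squares: (-2a+1)(2a+1).

a^2(2a+1)^2(2a-1)^2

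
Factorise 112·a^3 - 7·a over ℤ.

7·a·(4·a + 1)·(4·a - 1)

Every term has a factor of 7·a. Then 16·a^2 - 1 = (4·a)² − (1)².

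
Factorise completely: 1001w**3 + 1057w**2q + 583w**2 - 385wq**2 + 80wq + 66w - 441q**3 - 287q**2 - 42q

(11w - 7q)(7w + 7q + 3)(13w + 9q + 2)

Group: 11w(91w**2 + 154wq + 53w + 63q**2 + 41q + 6) - 7q(91w**2 + 154wq + 53w + 63q**2 + 41q + 6); both groups contain (91w**2 + 154wq + 53w + 63q**2 + 41q + 6), so (11w - 7q) is a factor with cofactor 91w**2 + 154wq + 53w + 63q**2 + 41q + 6.
The cofactor groups again: 91w**2 + 154wq + 53w + 63q**2 + 41q + 6 = 13w(7w + 7q + 3) + (9q + 2)(7w + 7q + 3); both groups contain (7w + 7q + 3), giving (13w + 9q + 2)(7w + 7q + 3).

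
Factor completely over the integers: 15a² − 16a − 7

(3a + 1)(5a − 7)

Need a pair with product 15·(−7) = −105 and sum −16: that's −21 and 5.
Split the middle term: 15a² − 21a + 5a − 7 = 3a(5a − 7) + (5a − 7).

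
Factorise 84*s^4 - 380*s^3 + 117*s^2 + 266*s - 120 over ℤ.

(2*s - 1)*(6*s + 5)*(7*s - 6)*(s - 4)

Trying the rational-root candidates, s = 6/7 is a root, so (7*s - 6) is a factor; dividing leaves 12*s^3 - 44*s^2 - 21*s + 20.
Continuing, s = -5/6 is a root, so (6*s + 5) is a factor; dividing leaves 2*s^2 - 9*s + 4.
The remaining quadratic factors as (2*s - 1)(s - 4).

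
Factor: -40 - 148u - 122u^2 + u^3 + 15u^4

Trying the rational-root candidates, u = 10/3 is a root, giving the factor (3u - 10) and quotient 5u^3 + 17u^2 + 16u + 4.
Next, u = -2/5 is a root, so (5u + 2) is a factor; dividing leaves u^2 + 3u + 2.
The remaining quadratic factors as (u + 1)(u + 2).

(3u - 10)(5u + 2)(u + 1)(u + 2)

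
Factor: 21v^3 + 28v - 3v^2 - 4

(7v - 1)(3v^2 + 4)

Group as (21v^3 + 28v) + (-3v^2 - 4) = 7v(3v^2 + 4) - (3v^2 + 4).
Both groups share the factor (3v^2 + 4).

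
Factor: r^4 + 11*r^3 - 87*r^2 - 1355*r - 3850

(r + 10)*(r + 5)*(r + 7)*(r - 11)

Testing divisors of the constant over divisors of the leading coefficient, r = -7 is a root, so (r + 7) is a factor; dividing leaves r^3 + 4*r^2 - 115*r - 550.
Continuing, r = -10 is a root, giving the factor (r + 10) and quotient r^2 - 6*r - 55.
The remaining quadratic factors as (r + 5)(r - 11).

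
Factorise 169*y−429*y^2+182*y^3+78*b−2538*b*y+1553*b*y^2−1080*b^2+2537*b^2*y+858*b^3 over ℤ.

(11*b+7*y−13)*(13*b+2*y−1)*(6*b+13*y)

Group: 13*b*(66*b^2+185*b*y−78*b+91*y^2−169*y) + (2*y−1)*(66*b^2+185*b*y−78*b+91*y^2−169*y); both groups contain (66*b^2+185*b*y−78*b+91*y^2−169*y), so (13*b+2*y−1) is a factor with cofactor 66*b^2+185*b*y−78*b+91*y^2−169*y.
The cofactor groups again: 66*b^2+185*b*y−78*b+91*y^2−169*y = 6*b*(11*b+7*y−13) + 13*y*(11*b+7*y−13); both groups contain (11*b+7*y−13), giving (6*b+13*y)*(11*b+7*y−13).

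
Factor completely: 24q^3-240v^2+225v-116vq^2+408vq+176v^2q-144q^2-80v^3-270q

Group: 4v(-20v^2+34vq+15v-12q^2-18q) + (-2q+15)(-20v^2+34vq+15v-12q^2-18q); both groups contain (-20v^2+34vq+15v-12q^2-18q), so (4v-2q+15) is a factor with cofactor -20v^2+34vq+15v-12q^2-18q.
The cofactor groups again: -20v^2+34vq+15v-12q^2-18q = -5v(4v-2q-3) + 6q(4v-2q-3); both groups contain (4v-2q-3), giving -(5v-6q)(4v-2q-3).

-(4v-2q+15)(4v-2q-3)(5v-6q)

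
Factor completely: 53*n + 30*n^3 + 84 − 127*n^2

Testing divisors of the constant over divisors of the leading coefficient, n = 7/2 is a root, so (2*n − 7) is a factor; dividing leaves 15*n^2 − 11*n − 12.
The remaining quadratic factors as (5*n + 3)(3*n − 4).

(2*n − 7)*(3*n − 4)*(5*n + 3)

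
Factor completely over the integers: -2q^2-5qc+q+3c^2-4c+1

Group: -2q(q+3c-1) + (c-1)(q+3c-1); both groups contain (q+3c-1).

-(2q-c+1)(q+3c-1)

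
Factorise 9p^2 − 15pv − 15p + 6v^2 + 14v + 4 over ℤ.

(3p − 2v − 4)(3p − 3v − 1)

Group: 3p(3p − 2v − 4) + (−3v − 1)(3p − 2v − 4); both groups contain (3p − 2v − 4).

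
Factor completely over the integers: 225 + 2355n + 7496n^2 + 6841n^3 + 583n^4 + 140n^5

(4n + 1)(5n + 1)(7n + 5)(n^2 + 3n + 45)

Trying the rational-root candidates, n = -5/7 is a root, so (7n + 5) is a factor; dividing leaves 20n^4 + 69n^3 + 928n^2 + 408n + 45.
Next, n = -1/5 is a root, so (5n + 1) is a factor; dividing leaves 4n^3 + 13n^2 + 183n + 45.
Next, n = -1/4 is a root, so (4n + 1) divides it; the quotient is n^2 + 3n + 45.
The quadratic n^2 + 3n + 45 has discriminant -171 < 0 and is irreducible over ℤ.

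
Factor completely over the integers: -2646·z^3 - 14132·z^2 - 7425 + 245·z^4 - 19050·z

Testing divisors of the constant over divisors of the leading coefficient, z = -9/7 is a root, so (7·z + 9) divides it; the quotient is 35·z^3 - 423·z^2 - 1475·z - 825.
Continuing, z = 15 is a root, so (z - 15) divides it; the quotient is 35·z^2 + 102·z + 55.
The remaining quadratic factors as (7·z + 5)(5·z + 11).

(5·z + 11)·(7·z + 5)·(7·z + 9)·(z - 15)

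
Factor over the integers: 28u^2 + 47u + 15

(4u + 5)(7u + 3)

Need a pair with product 28·15 = 420 and sum 47: that's 12 and 35.
Split the middle term: 28u^2 + 12u + 35u + 15 = 4u(7u + 3) + 5(7u + 3).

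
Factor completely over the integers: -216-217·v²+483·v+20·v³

(4·v-9)·(5·v-3)·(v-8)

Testing divisors of the constant over divisors of the leading coefficient, v = 8 is a root, giving the factor (v-8) and quotient 20·v²-57·v+27.
The remaining quadratic factors as (5·v-3)(4·v-9).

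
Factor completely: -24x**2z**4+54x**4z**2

6x**2z**2(3x+2z)(3x-2z)

Pull out the common factor 6x**2z**2; 9x**2-4z**2 is a difference of squares.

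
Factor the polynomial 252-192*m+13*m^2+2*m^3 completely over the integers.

By the rational root theorem, m = 6 is a root, so (m-6) is a factor; dividing leaves 2*m^2+25*m-42.
The remaining quadratic factors as (2*m-3)(m+14).

(2*m-3)*(m+14)*(m-6)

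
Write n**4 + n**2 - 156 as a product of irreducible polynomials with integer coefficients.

Substitute u = n**2 to get a quadratic in u, then factor.
n**2 - 12 is irreducible over ℤ (12 is not a perfect square).
n**2 + 13 is irreducible over ℤ (always positive, so no real roots).

(n**2 + 13)(n**2 - 12)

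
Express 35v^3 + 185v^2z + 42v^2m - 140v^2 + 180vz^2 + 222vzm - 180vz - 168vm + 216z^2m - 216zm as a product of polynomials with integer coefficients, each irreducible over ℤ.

Group: 7v(5v^2 + 20vz + 6vm - 20v + 24zm - 24m) + 9z(5v^2 + 20vz + 6vm - 20v + 24zm - 24m); both groups contain (5v^2 + 20vz + 6vm - 20v + 24zm - 24m), so (7v + 9z) is a factor with cofactor 5v^2 + 20vz + 6vm - 20v + 24zm - 24m.
The cofactor groups again: 5v^2 + 20vz + 6vm - 20v + 24zm - 24m = 5v(v + 4z - 4) + 6m(v + 4z - 4); both groups contain (v + 4z - 4), giving (5v + 6m)(v + 4z - 4).

(5v + 6m)(7v + 9z)(v + 4z - 4)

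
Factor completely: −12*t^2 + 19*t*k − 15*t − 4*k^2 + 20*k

−(3*t − 4*k)*(4*t − k + 5)

Group: −4*t*(3*t − 4*k) + (k − 5)*(3*t − 4*k); both groups contain (3*t − 4*k).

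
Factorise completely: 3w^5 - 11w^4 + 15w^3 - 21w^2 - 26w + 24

Trying the rational-root candidates, w = -1 is a root, so (w + 1) is a factor; dividing leaves 3w^4 - 14w^3 + 29w^2 - 50w + 24.
Next, w = 3 is a root, so (w - 3) divides it; the quotient is 3w^3 - 5w^2 + 14w - 8.
Then w = 2/3 is a root, so (3w - 2) divides it; the quotient is w^2 - w + 4.
The quadratic w^2 - w + 4 has discriminant -15 < 0 and is irreducible over ℤ.

(3w - 2)(w + 1)(w - 3)(w^2 - w + 4)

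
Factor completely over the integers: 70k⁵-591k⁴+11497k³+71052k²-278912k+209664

Among the possible rational roots, k = -13/2 is a root, giving the factor (2k+13) and quotient 35k⁴-523k³+9148k²-23936k+16128.
Next, k = 9/5 is a root, giving the factor (5k-9) and quotient 7k³-92k²+1664k-1792.
Continuing, k = 8/7 is a root, so (7k-8) divides it; the quotient is k²-12k+224.
The quadratic k²-12k+224 has discriminant -752 < 0 and is irreducible over ℤ.

(2k+13)(5k-9)(7k-8)(k²-12k+224)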